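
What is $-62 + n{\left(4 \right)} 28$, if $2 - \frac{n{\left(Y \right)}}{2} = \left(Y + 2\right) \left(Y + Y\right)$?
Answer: $-2638$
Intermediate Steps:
$n{\left(Y \right)} = 4 - 4 Y \left(2 + Y\right)$ ($n{\left(Y \right)} = 4 - 2 \left(Y + 2\right) \left(Y + Y\right) = 4 - 2 \left(2 + Y\right) 2 Y = 4 - 2 \cdot 2 Y \left(2 + Y\right) = 4 - 4 Y \left(2 + Y\right)$)
$-62 + n{\left(4 \right)} 28 = -62 + \left(4 - 32 - 4 \cdot 4^{2}\right) 28 = -62 + \left(4 - 32 - 64\right) 28 = -62 - 2576 = -2638$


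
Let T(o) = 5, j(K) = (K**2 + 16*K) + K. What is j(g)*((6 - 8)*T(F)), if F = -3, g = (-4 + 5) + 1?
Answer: -380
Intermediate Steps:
g = 2 (g = 1 + 1 = 2)
j(K) = K**2 + 17*K
j(g)*((6 - 8)*T(F)) = (2*(17 + 2))*((6 - 8)*5) = (2*19)*(-2*5) = 38*(-10) = -380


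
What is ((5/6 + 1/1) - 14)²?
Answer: 5329/36 ≈ 148.03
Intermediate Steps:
((5/6 + 1/1) - 14)² = ((5*(⅙) + 1*1) - 14)² = ((⅚ + 1) - 14)² = (11/6 - 14)² = (-73/6)² = 5329/36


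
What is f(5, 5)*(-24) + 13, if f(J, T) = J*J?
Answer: -587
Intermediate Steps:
f(J, T) = J²
f(5, 5)*(-24) + 13 = 5²*(-24) + 13 = 25*(-24) + 13 = -600 + 13 = -587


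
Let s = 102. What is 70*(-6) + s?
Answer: -318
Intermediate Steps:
70*(-6) + s = 70*(-6) + 102 = -420 + 102 = -318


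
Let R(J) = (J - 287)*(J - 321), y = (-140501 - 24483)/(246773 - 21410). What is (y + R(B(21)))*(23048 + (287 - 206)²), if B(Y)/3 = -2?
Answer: 639320175311081/225363 ≈ 2.8368e+9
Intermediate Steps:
y = -164984/225363 ≈ -0.73208
B(Y) = -6 (B(Y) = 3*(-2) = -6)
R(J) = (-321 + J)*(-287 + J) (R(J) = (-287 + J)*(-321 + J) = (-321 + J)*(-287 + J))
(y + R(B(21)))*(23048 + (287 - 206)²) = (-164984/225363 + (92127 + (-6)² - 608*(-6)))*(23048 + (287 - 206)²) = (-164984/225363 + (92127 + 36 + 3648))*(23048 + 81²) = (-164984/225363 + 95811)*(23048 + 6561) = (21592089409/225363)*29609 = 639320175311081/225363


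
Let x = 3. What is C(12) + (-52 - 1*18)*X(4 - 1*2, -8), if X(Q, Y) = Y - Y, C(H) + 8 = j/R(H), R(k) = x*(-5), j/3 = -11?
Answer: -29/5 ≈ -5.8000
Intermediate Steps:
j = -33 (j = 3*(-11) = -33)
R(k) = -15 (R(k) = 3*(-5) = -15)
C(H) = -29/5 (C(H) = -8 - 33/(-15) = -8 - 33*(-1/15) = -8 + 11/5 = -29/5)
X(Q, Y) = 0
C(12) + (-52 - 1*18)*X(4 - 1*2, -8) = -29/5 + (-52 - 1*18)*0 = -29/5 + (-52 - 18)*0 = -29/5 - 70*0 = -29/5 + 0 = -29/5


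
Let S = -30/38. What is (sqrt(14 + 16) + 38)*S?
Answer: -30 - 15*sqrt(30)/19 ≈ -34.324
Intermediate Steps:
S = -15/19 (S = -30*1/38 = -15/19 ≈ -0.78947)
(sqrt(14 + 16) + 38)*S = (sqrt(14 + 16) + 38)*(-15/19) = (sqrt(30) + 38)*(-15/19) = (38 + sqrt(30))*(-15/19) = -30 - 15*sqrt(30)/19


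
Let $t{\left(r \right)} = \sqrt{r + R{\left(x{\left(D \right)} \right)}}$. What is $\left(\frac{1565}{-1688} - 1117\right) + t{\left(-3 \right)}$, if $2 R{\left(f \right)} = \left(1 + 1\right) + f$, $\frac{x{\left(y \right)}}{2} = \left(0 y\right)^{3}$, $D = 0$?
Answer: $- \frac{1887061}{1688} + i \sqrt{2} \approx -1117.9 + 1.4142 i$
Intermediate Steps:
$x{\left(y \right)} = 0$ ($x{\left(y \right)} = 2 \left(0 y\right)^{3} = 2 \cdot 0^{3} = 2 \cdot 0 = 0$)
$R{\left(f \right)} = 1 + \frac{f}{2}$ ($R{\left(f \right)} = \frac{\left(1 + 1\right) + f}{2} = \frac{2 + f}{2} = 1 + \frac{f}{2}$)
$t{\left(r \right)} = \sqrt{1 + r}$ ($t{\left(r \right)} = \sqrt{r + \left(1 + \frac{1}{2} \cdot 0\right)} = \sqrt{r + \left(1 + 0\right)} = \sqrt{r + 1} = \sqrt{1 + r}$)
$\left(\frac{1565}{-1688} - 1117\right) + t{\left(-3 \right)} = \left(\frac{1565}{-1688} - 1117\right) + \sqrt{1 - 3} = \left(1565 \left(- \frac{1}{1688}\right) - 1117\right) + \sqrt{-2} = \left(- \frac{1565}{1688} - 1117\right) + i \sqrt{2} = - \frac{1887061}{1688} + i \sqrt{2}$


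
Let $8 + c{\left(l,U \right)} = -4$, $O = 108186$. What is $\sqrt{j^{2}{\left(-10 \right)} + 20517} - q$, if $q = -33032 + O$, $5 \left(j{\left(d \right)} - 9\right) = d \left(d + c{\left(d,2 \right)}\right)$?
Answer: $-75154 + \sqrt{23326} \approx -75001.0$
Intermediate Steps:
$c{\left(l,U \right)} = -12$ ($c{\left(l,U \right)} = -8 - 4 = -12$)
$j{\left(d \right)} = 9 + \frac{d \left(-12 + d\right)}{5}$ ($j{\left(d \right)} = 9 + \frac{d \left(d - 12\right)}{5} = 9 + \frac{d \left(-12 + d\right)}{5}$)
$q = 75154$ ($q = -33032 + 108186 = 75154$)
$\sqrt{j^{2}{\left(-10 \right)} + 20517} - q = \sqrt{\left(9 - -24 + \frac{\left(-10\right)^{2}}{5}\right)^{2} + 20517} - 75154 = \sqrt{\left(9 + 24 + \frac{1}{5} \cdot 100\right)^{2} + 20517} - 75154 = \sqrt{\left(9 + 24 + 20\right)^{2} + 20517} - 75154 = \sqrt{53^{2} + 20517} - 75154 = \sqrt{2809 + 20517} - 75154 = \sqrt{23326} - 75154 = -75154 + \sqrt{23326}$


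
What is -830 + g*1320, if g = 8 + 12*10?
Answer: 168130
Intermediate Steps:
g = 128 (g = 8 + 120 = 128)
-830 + g*1320 = -830 + 128*1320 = -830 + 168960 = 168130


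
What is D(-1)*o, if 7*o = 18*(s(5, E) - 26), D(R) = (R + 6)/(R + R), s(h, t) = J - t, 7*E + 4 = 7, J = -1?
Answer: 8640/49 ≈ 176.33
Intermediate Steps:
E = 3/7 (E = -4/7 + (⅐)*7 = -4/7 + 1 = 3/7 ≈ 0.42857)
s(h, t) = -1 - t
D(R) = (6 + R)/(2*R) (D(R) = (6 + R)/((2*R)) = (6 + R)*(1/(2*R)) = (6 + R)/(2*R))
o = -3456/49 (o = (18*((-1 - 1*3/7) - 26))/7 = (18*((-1 - 3/7) - 26))/7 = (18*(-10/7 - 26))/7 = (18*(-192/7))/7 = (⅐)*(-3456/7) = -3456/49 ≈ -70.531)
D(-1)*o = ((½)*(6 - 1)/(-1))*(-3456/49) = ((½)*(-1)*5)*(-3456/49) = -5/2*(-3456/49) = 8640/49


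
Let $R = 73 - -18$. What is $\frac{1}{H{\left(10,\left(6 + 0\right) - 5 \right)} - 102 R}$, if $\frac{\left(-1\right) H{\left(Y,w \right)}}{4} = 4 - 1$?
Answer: $- \frac{1}{9294} \approx -0.0001076$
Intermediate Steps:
$H{\left(Y,w \right)} = -12$ ($H{\left(Y,w \right)} = - 4 \left(4 - 1\right) = \left(-4\right) 3 = -12$)
$R = 91$ ($R = 73 + 18 = 91$)
$\frac{1}{H{\left(10,\left(6 + 0\right) - 5 \right)} - 102 R} = \frac{1}{-12 - 9282} = \frac{1}{-9294} = - \frac{1}{9294}$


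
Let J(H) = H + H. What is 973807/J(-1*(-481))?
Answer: 973807/962 ≈ 1012.3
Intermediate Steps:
J(H) = 2*H
973807/J(-1*(-481)) = 973807/((2*(-1*(-481)))) = 973807/((2*481)) = 973807/962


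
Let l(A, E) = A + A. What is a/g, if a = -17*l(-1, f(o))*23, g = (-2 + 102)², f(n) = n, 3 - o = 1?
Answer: 391/5000 ≈ 0.078200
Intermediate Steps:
o = 2 (o = 3 - 1*1 = 3 - 1 = 2)
l(A, E) = 2*A
g = 10000 (g = 100² = 10000)
a = 782 (a = -34*(-1)*23 = -17*(-2)*23 = 34*23 = 782)
a/g = 782/10000 = 782*(1/10000) = 391/5000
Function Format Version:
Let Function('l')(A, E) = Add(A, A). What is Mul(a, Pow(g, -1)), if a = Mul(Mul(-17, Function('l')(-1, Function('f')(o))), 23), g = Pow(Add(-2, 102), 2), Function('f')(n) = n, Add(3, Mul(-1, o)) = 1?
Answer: Rational(391, 5000) ≈ 0.078200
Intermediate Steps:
o = 2 (o = Add(3, Mul(-1, 1)) = Add(3, -1) = 2)
Function('l')(A, E) = Mul(2, A)
g = 10000 (g = Pow(100, 2) = 10000)
a = 782 (a = Mul(Mul(-17, Mul(2, -1)), 23) = Mul(Mul(-17, -2), 23) = Mul(34, 23) = 782)
Mul(a, Pow(g, -1)) = Mul(782, Pow(10000, -1)) = Mul(782, Rational(1, 10000)) = Rational(391, 5000)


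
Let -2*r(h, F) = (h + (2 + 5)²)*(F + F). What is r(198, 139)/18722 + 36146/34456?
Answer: -126563109/161271308 ≈ -0.78478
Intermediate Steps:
r(h, F) = -F*(49 + h) (r(h, F) = -(h + (2 + 5)²)*(F + F)/2 = -(h + 7²)*2*F/2 = -(h + 49)*2*F/2 = -(49 + h)*2*F/2 = -F*(49 + h))
r(198, 139)/18722 + 36146/34456 = -1*139*(49 + 198)/18722 + 36146/34456 = -1*139*247*(1/18722) + 36146*(1/34456) = -34333*1/18722 + 18073/17228 = -34333/18722 + 18073/17228 = -126563109/161271308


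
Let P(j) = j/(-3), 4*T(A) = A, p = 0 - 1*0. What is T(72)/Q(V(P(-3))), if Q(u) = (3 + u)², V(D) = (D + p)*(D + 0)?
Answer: 9/8 ≈ 1.1250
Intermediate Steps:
p = 0 (p = 0 + 0 = 0)
T(A) = A/4
P(j) = -j/3 (P(j) = j*(-⅓) = -j/3)
V(D) = D² (V(D) = (D + 0)*(D + 0) = D*D = D²)
T(72)/Q(V(P(-3))) = ((¼)*72)/((3 + (-⅓*(-3))²)²) = 18/((3 + 1²)²) = 18/((3 + 1)²) = 18/(4²) = 18/16 = 18*(1/16) = 9/8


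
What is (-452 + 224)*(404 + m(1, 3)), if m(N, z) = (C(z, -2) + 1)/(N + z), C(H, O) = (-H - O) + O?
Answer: -91998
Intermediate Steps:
C(H, O) = -H
m(N, z) = (1 - z)/(N + z) (m(N, z) = (-z + 1)/(N + z) = (1 - z)/(N + z))
(-452 + 224)*(404 + m(1, 3)) = (-452 + 224)*(404 + (1 - 1*3)/(1 + 3)) = -228*(404 + (1 - 3)/4) = -228*(404 + (¼)*(-2)) = -228*(404 - ½) = -228*807/2 = -91998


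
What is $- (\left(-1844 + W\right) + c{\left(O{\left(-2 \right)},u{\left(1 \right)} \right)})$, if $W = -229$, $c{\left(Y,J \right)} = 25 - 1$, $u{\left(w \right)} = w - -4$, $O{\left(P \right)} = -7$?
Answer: $2049$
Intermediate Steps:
$u{\left(w \right)} = 4 + w$ ($u{\left(w \right)} = w + 4 = 4 + w$)
$c{\left(Y,J \right)} = 24$
$- (\left(-1844 + W\right) + c{\left(O{\left(-2 \right)},u{\left(1 \right)} \right)}) = - (\left(-1844 - 229\right) + 24) = - (-2073 + 24) = \left(-1\right) \left(-2049\right) = 2049$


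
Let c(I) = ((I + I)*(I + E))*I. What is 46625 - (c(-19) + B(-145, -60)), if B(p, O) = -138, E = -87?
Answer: 123295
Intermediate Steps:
c(I) = 2*I**2*(-87 + I) (c(I) = ((I + I)*(I - 87))*I = ((2*I)*(-87 + I))*I = (2*I*(-87 + I))*I = 2*I**2*(-87 + I))
46625 - (c(-19) + B(-145, -60)) = 46625 - (2*(-19)**2*(-87 - 19) - 138) = 46625 - (2*361*(-106) - 138) = 46625 - (-76532 - 138) = 46625 - 1*(-76670) = 46625 + 76670 = 123295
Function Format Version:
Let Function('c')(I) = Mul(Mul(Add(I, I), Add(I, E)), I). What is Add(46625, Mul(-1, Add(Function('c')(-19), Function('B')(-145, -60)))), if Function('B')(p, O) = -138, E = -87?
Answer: 123295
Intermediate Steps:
Function('c')(I) = Mul(2, Pow(I, 2), Add(-87, I)) (Function('c')(I) = Mul(Mul(Add(I, I), Add(I, -87)), I) = Mul(Mul(Mul(2, I), Add(-87, I)), I) = Mul(Mul(2, I, Add(-87, I)), I) = Mul(2, Pow(I, 2), Add(-87, I)))
Add(46625, Mul(-1, Add(Function('c')(-19), Function('B')(-145, -60)))) = Add(46625, Mul(-1, Add(Mul(2, Pow(-19, 2), Add(-87, -19)), -138))) = Add(46625, Mul(-1, Add(Mul(2, 361, -106), -138))) = Add(46625, Mul(-1, Add(-76532, -138))) = Add(46625, Mul(-1, -76670)) = Add(46625, 76670) = 123295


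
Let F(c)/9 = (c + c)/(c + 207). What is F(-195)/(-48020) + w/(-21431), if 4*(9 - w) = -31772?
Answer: -150234589/411646648 ≈ -0.36496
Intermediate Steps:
w = 7952 (w = 9 - 1/4*(-31772) = 9 + 7943 = 7952)
F(c) = 18*c/(207 + c) (F(c) = 9*((c + c)/(c + 207)) = 9*((2*c)/(207 + c)) = 9*(2*c/(207 + c)) = 18*c/(207 + c))
F(-195)/(-48020) + w/(-21431) = (18*(-195)/(207 - 195))/(-48020) + 7952/(-21431) = (18*(-195)/12)*(-1/48020) + 7952*(-1/21431) = (18*(-195)*(1/12))*(-1/48020) - 7952/21431 = -585/2*(-1/48020) - 7952/21431 = 117/19208 - 7952/21431 = -150234589/411646648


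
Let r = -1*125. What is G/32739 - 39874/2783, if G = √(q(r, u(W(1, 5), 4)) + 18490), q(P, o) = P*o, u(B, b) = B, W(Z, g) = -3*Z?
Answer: -39874/2783 + √385/4677 ≈ -14.324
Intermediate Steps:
r = -125
G = 7*√385 (G = √(-(-375) + 18490) = √(-125*(-3) + 18490) = √(375 + 18490) = √18865 = 7*√385 ≈ 137.35)
G/32739 - 39874/2783 = (7*√385)/32739 - 39874/2783 = (7*√385)*(1/32739) - 39874*1/2783 = √385/4677 - 39874/2783 = -39874/2783 + √385/4677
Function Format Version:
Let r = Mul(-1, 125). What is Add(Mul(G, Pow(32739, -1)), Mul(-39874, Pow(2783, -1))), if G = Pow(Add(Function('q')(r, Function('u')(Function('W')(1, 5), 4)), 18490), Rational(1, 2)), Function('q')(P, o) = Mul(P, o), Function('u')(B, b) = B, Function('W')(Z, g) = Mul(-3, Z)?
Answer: Add(Rational(-39874, 2783), Mul(Rational(1, 4677), Pow(385, Rational(1, 2)))) ≈ -14.324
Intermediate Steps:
r = -125
G = Mul(7, Pow(385, Rational(1, 2))) (G = Pow(Add(Mul(-125, Mul(-3, 1)), 18490), Rational(1, 2)) = Pow(Add(Mul(-125, -3), 18490), Rational(1, 2)) = Pow(Add(375, 18490), Rational(1, 2)) = Pow(18865, Rational(1, 2)) = Mul(7, Pow(385, Rational(1, 2))) ≈ 137.35)
Add(Mul(G, Pow(32739, -1)), Mul(-39874, Pow(2783, -1))) = Add(Mul(Mul(7, Pow(385, Rational(1, 2))), Pow(32739, -1)), Mul(-39874, Pow(2783, -1))) = Add(Mul(Mul(7, Pow(385, Rational(1, 2))), Rational(1, 32739)), Mul(-39874, Rational(1, 2783))) = Add(Mul(Rational(1, 4677), Pow(385, Rational(1, 2))), Rational(-39874, 2783)) = Add(Rational(-39874, 2783), Mul(Rational(1, 4677), Pow(385, Rational(1, 2))))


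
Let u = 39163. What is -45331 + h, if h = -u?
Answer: -84494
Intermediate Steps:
h = -39163 (h = -1*39163 = -39163)
-45331 + h = -45331 - 39163 = -84494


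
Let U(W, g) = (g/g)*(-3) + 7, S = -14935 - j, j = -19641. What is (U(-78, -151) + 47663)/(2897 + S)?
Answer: 47667/7603 ≈ 6.2695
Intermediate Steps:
S = 4706 (S = -14935 - 1*(-19641) = -14935 + 19641 = 4706)
U(W, g) = 4 (U(W, g) = 1*(-3) + 7 = -3 + 7 = 4)
(U(-78, -151) + 47663)/(2897 + S) = (4 + 47663)/(2897 + 4706) = 47667/7603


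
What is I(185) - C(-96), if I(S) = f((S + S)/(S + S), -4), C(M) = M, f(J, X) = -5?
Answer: 91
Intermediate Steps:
I(S) = -5
I(185) - C(-96) = -5 - 1*(-96) = -5 + 96 = 91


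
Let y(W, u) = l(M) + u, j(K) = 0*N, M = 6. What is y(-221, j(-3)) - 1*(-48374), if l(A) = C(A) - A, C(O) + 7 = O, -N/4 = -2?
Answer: 48367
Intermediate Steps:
N = 8 (N = -4*(-2) = 8)
j(K) = 0 (j(K) = 0*8 = 0)
C(O) = -7 + O
l(A) = -7 (l(A) = (-7 + A) - A = -7)
y(W, u) = -7 + u
y(-221, j(-3)) - 1*(-48374) = (-7 + 0) - 1*(-48374) = -7 + 48374 = 48367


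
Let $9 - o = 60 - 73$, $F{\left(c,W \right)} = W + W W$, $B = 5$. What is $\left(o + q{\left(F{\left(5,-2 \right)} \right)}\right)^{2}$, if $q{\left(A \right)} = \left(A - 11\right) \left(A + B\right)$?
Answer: $1681$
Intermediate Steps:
$F{\left(c,W \right)} = W + W^{2}$
$q{\left(A \right)} = \left(-11 + A\right) \left(5 + A\right)$ ($q{\left(A \right)} = \left(A - 11\right) \left(A + 5\right) = \left(-11 + A\right) \left(5 + A\right)$)
$o = 22$ ($o = 9 - \left(60 - 73\right) = 9 - -13 = 9 + 13 = 22$)
$\left(o + q{\left(F{\left(5,-2 \right)} \right)}\right)^{2} = \left(22 - \left(55 - 4 \left(1 - 2\right)^{2} + 6 \left(-2\right) \left(1 - 2\right)\right)\right)^{2} = \left(22 - \left(55 - 4 + 6 \left(-2\right) \left(-1\right)\right)\right)^{2} = \left(22 - \left(67 - 4\right)\right)^{2} = \left(22 - 63\right)^{2} = \left(-41\right)^{2} = 1681$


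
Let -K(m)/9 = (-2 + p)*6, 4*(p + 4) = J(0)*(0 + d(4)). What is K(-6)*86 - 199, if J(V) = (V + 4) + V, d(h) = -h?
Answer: 46241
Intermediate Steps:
J(V) = 4 + 2*V (J(V) = (4 + V) + V = 4 + 2*V)
p = -8 (p = -4 + ((4 + 2*0)*(0 - 1*4))/4 = -4 + ((4 + 0)*(0 - 4))/4 = -4 + (4*(-4))/4 = -4 + (¼)*(-16) = -4 - 4 = -8)
K(m) = 540 (K(m) = -9*(-2 - 8)*6 = -(-90)*6 = -9*(-60) = 540)
K(-6)*86 - 199 = 540*86 - 199 = 46440 - 199 = 46241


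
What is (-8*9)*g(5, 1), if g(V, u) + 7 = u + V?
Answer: 72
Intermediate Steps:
g(V, u) = -7 + V + u (g(V, u) = -7 + (u + V) = -7 + (V + u) = -7 + V + u)
(-8*9)*g(5, 1) = (-8*9)*(-7 + 5 + 1) = -72*(-1) = 72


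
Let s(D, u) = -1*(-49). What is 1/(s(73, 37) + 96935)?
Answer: 1/96984 ≈ 1.0311e-5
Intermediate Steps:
s(D, u) = 49
1/(s(73, 37) + 96935) = 1/(49 + 96935) = 1/96984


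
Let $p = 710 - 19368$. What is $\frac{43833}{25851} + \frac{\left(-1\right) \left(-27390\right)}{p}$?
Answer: $\frac{18296204}{80387993} \approx 0.2276$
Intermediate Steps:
$p = -18658$
$\frac{43833}{25851} + \frac{\left(-1\right) \left(-27390\right)}{p} = \frac{43833}{25851} + \frac{\left(-1\right) \left(-27390\right)}{-18658} = 43833 \cdot \frac{1}{25851} + 27390 \left(- \frac{1}{18658}\right) = \frac{14611}{8617} - \frac{13695}{9329} = \frac{18296204}{80387993}$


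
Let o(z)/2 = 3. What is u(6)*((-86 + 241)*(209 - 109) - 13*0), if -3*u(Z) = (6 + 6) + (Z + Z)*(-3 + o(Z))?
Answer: -248000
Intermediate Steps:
o(z) = 6 (o(z) = 2*3 = 6)
u(Z) = -4 - 2*Z (u(Z) = -((6 + 6) + (Z + Z)*(-3 + 6))/3 = -(12 + (2*Z)*3)/3 = -(12 + 6*Z)/3 = -4 - 2*Z)
u(6)*((-86 + 241)*(209 - 109) - 13*0) = (-4 - 2*6)*((-86 + 241)*(209 - 109) - 13*0) = (-4 - 12)*(155*100 + 0) = -16*(15500 + 0) = -16*15500 = -248000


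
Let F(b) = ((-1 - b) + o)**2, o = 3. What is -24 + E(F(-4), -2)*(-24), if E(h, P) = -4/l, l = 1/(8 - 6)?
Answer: 168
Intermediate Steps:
F(b) = (2 - b)**2 (F(b) = ((-1 - b) + 3)**2 = (2 - b)**2)
l = 1/2 ≈ 0.50000
E(h, P) = -8 (E(h, P) = -4/1/2 = -4*2 = -8)
-24 + E(F(-4), -2)*(-24) = -24 - 8*(-24) = -24 + 192 = 168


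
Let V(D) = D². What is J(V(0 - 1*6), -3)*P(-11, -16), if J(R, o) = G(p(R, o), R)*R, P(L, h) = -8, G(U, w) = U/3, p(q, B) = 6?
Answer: -576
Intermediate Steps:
G(U, w) = U/3 (G(U, w) = U*(⅓) = U/3)
J(R, o) = 2*R (J(R, o) = ((⅓)*6)*R = 2*R)
J(V(0 - 1*6), -3)*P(-11, -16) = (2*(0 - 1*6)²)*(-8) = (2*(0 - 6)²)*(-8) = (2*(-6)²)*(-8) = (2*36)*(-8) = 72*(-8) = -576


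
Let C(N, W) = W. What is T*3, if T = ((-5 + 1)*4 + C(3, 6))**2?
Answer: 300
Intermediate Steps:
T = 100 (T = ((-5 + 1)*4 + 6)**2 = (-4*4 + 6)**2 = (-16 + 6)**2 = (-10)**2 = 100)
T*3 = 100*3 = 300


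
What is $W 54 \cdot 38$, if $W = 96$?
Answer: $196992$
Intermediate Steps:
$W 54 \cdot 38 = 96 \cdot 54 \cdot 38 = 5184 \cdot 38 = 196992$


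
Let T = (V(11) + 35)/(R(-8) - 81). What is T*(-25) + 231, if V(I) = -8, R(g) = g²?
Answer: 4602/17 ≈ 270.71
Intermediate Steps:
T = -27/17 (T = (-8 + 35)/((-8)² - 81) = 27/(64 - 81) = 27/(-17) = 27*(-1/17) = -27/17 ≈ -1.5882)
T*(-25) + 231 = -27/17*(-25) + 231 = 675/17 + 231 = 4602/17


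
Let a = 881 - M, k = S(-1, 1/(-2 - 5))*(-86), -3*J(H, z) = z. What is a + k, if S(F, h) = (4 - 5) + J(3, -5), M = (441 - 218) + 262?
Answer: 1016/3 ≈ 338.67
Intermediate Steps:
J(H, z) = -z/3
M = 485 (M = 223 + 262 = 485)
S(F, h) = ⅔ (S(F, h) = (4 - 5) - ⅓*(-5) = -1 + 5/3 = ⅔)
k = -172/3 (k = (⅔)*(-86) = -172/3 ≈ -57.333)
a = 396 (a = 881 - 1*485 = 881 - 485 = 396)
a + k = 396 - 172/3 = 1016/3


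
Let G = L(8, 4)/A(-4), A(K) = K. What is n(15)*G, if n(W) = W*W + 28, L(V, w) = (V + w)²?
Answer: -9108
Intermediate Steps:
n(W) = 28 + W² (n(W) = W² + 28 = 28 + W²)
G = -36 (G = (8 + 4)²/(-4) = 12²*(-¼) = 144*(-¼) = -36)
n(15)*G = (28 + 15²)*(-36) = (28 + 225)*(-36) = 253*(-36) = -9108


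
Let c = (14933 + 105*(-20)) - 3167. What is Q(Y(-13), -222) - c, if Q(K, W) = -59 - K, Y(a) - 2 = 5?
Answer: -9732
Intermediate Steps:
Y(a) = 7 (Y(a) = 2 + 5 = 7)
c = 9666 (c = (14933 - 2100) - 3167 = 12833 - 3167 = 9666)
Q(Y(-13), -222) - c = (-59 - 1*7) - 1*9666 = (-59 - 7) - 9666 = -66 - 9666 = -9732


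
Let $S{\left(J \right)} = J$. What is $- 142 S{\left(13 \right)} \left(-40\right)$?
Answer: $73840$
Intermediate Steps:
$- 142 S{\left(13 \right)} \left(-40\right) = \left(-142\right) 13 \left(-40\right) = \left(-1846\right) \left(-40\right) = 73840$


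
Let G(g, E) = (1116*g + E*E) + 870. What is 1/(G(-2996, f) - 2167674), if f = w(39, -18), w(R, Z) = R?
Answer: -1/5508819 ≈ -1.8153e-7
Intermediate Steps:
f = 39
G(g, E) = 870 + E² + 1116*g (G(g, E) = (1116*g + E²) + 870 = (E² + 1116*g) + 870 = 870 + E² + 1116*g)
1/(G(-2996, f) - 2167674) = 1/((870 + 39² + 1116*(-2996)) - 2167674) = 1/((870 + 1521 - 3343536) - 2167674) = 1/(-3341145 - 2167674) = 1/(-5508819) = -1/5508819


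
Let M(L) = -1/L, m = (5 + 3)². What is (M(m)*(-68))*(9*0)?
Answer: 0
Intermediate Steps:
m = 64 (m = 8² = 64)
(M(m)*(-68))*(9*0) = (-1/64*(-68))*(9*0) = (-1*1/64*(-68))*0 = -1/64*(-68)*0 = (17/16)*0 = 0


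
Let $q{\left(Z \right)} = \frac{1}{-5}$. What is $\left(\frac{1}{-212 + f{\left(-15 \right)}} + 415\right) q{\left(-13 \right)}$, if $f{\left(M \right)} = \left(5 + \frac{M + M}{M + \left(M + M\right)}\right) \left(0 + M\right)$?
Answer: $- \frac{123254}{1485} \approx -82.999$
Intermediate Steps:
$q{\left(Z \right)} = - \frac{1}{5}$
$f{\left(M \right)} = \frac{17 M}{3}$ ($f{\left(M \right)} = \left(5 + \frac{2 M}{M + 2 M}\right) M = \left(5 + \frac{2 M}{3 M}\right) M = \left(5 + 2 M \frac{1}{3 M}\right) M = \left(5 + \frac{2}{3}\right) M = \frac{17 M}{3}$)
$\left(\frac{1}{-212 + f{\left(-15 \right)}} + 415\right) q{\left(-13 \right)} = \left(\frac{1}{-212 + \frac{17}{3} \left(-15\right)} + 415\right) \left(- \frac{1}{5}\right) = \left(\frac{1}{-212 - 85} + 415\right) \left(- \frac{1}{5}\right) = \left(\frac{1}{-297} + 415\right) \left(- \frac{1}{5}\right) = \left(- \frac{1}{297} + 415\right) \left(- \frac{1}{5}\right) = \frac{123254}{297} \left(- \frac{1}{5}\right) = - \frac{123254}{1485}$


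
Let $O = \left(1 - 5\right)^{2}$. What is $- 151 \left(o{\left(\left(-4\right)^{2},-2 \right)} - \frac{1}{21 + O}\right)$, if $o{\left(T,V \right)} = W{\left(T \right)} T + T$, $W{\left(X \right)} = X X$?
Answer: $- \frac{22973593}{37} \approx -6.2091 \cdot 10^{5}$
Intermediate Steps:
$W{\left(X \right)} = X^{2}$
$o{\left(T,V \right)} = T + T^{3}$ ($o{\left(T,V \right)} = T^{2} T + T = T^{3} + T = T + T^{3}$)
$O = 16$ ($O = \left(-4\right)^{2} = 16$)
$- 151 \left(o{\left(\left(-4\right)^{2},-2 \right)} - \frac{1}{21 + O}\right) = - 151 \left(\left(\left(-4\right)^{2} + \left(\left(-4\right)^{2}\right)^{3}\right) - \frac{1}{21 + 16}\right) = - 151 \left(\left(16 + 16^{3}\right) - \frac{1}{37}\right) = - 151 \left(\left(16 + 4096\right) - \frac{1}{37}\right) = - 151 \left(4112 - \frac{1}{37}\right) = \left(-151\right) \frac{152143}{37} = - \frac{22973593}{37}$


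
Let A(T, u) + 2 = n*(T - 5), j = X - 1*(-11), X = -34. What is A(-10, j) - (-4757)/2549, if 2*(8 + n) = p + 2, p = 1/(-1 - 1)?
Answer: 1107451/10196 ≈ 108.62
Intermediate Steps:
j = -23 (j = -34 - 1*(-11) = -34 + 11 = -23)
p = -½ (p = 1/(-2) = -½ ≈ -0.50000)
n = -29/4 (n = -8 + (-½ + 2)/2 = -8 + (½)*(3/2) = -8 + ¾ = -29/4 ≈ -7.2500)
A(T, u) = 137/4 - 29*T/4 (A(T, u) = -2 - 29*(T - 5)/4 = -2 - 29*(-5 + T)/4 = -2 + (145/4 - 29*T/4) = 137/4 - 29*T/4)
A(-10, j) - (-4757)/2549 = (137/4 - 29/4*(-10)) - (-4757)/2549 = (137/4 + 145/2) - (-4757)/2549 = 427/4 - 1*(-4757/2549) = 427/4 + 4757/2549 = 1107451/10196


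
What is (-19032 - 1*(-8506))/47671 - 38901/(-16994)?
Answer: 88187933/42637946 ≈ 2.0683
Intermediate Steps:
(-19032 - 1*(-8506))/47671 - 38901/(-16994) = (-19032 + 8506)*(1/47671) - 38901*(-1/16994) = -10526*1/47671 + 38901/16994 = -554/2509 + 38901/16994 = 88187933/42637946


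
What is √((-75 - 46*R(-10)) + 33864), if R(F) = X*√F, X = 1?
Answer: √(33789 - 46*I*√10) ≈ 183.82 - 0.3957*I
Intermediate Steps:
R(F) = √F (R(F) = 1*√F = √F)
√((-75 - 46*R(-10)) + 33864) = √((-75 - 46*I*√10) + 33864) = √(33789 - 46*I*√10)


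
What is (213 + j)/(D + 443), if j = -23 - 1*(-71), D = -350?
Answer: 87/31 ≈ 2.8064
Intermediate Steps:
j = 48 (j = -23 + 71 = 48)
(213 + j)/(D + 443) = (213 + 48)/(-350 + 443) = 261/93 = 261*(1/93) = 87/31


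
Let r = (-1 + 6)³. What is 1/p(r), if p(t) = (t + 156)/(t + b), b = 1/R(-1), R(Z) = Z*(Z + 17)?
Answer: 1999/4496 ≈ 0.44462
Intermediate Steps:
R(Z) = Z*(17 + Z)
b = -1/16 (b = 1/(-(17 - 1)) = 1/(-1*16) = 1/(-16) = -1/16 ≈ -0.062500)
r = 125 (r = 5³ = 125)
p(t) = (156 + t)/(-1/16 + t) (p(t) = (t + 156)/(t - 1/16) = (156 + t)/(-1/16 + t))
1/p(r) = 1/(16*(156 + 125)/(-1 + 16*125)) = 1/(16*281/(-1 + 2000)) = 1/(16*281/1999) = 1/(16*(1/1999)*281) = 1/(4496/1999) = 1999/4496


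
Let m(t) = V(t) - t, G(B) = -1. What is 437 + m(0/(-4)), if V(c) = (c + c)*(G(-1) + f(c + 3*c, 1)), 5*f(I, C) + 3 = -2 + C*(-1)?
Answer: 437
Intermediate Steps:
f(I, C) = -1 - C/5 (f(I, C) = -⅗ + (-2 + C*(-1))/5 = -⅗ + (-2 - C)/5 = -⅗ + (-⅖ - C/5) = -1 - C/5)
V(c) = -22*c/5 (V(c) = (c + c)*(-1 + (-1 - ⅕*1)) = (2*c)*(-1 + (-1 - ⅕)) = (2*c)*(-1 - 6/5) = (2*c)*(-11/5) = -22*c/5)
m(t) = -27*t/5 (m(t) = -22*t/5 - t = -27*t/5)
437 + m(0/(-4)) = 437 - 0/(-4) = 437 - 0*(-1)/4 = 437 - 27/5*0 = 437 + 0 = 437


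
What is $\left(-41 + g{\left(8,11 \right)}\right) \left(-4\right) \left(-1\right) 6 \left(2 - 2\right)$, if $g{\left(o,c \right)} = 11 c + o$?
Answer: $0$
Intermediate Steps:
$g{\left(o,c \right)} = o + 11 c$
$\left(-41 + g{\left(8,11 \right)}\right) \left(-4\right) \left(-1\right) 6 \left(2 - 2\right) = \left(-41 + \left(8 + 11 \cdot 11\right)\right) \left(-4\right) \left(-1\right) 6 \left(2 - 2\right) = \left(-41 + \left(8 + 121\right)\right) 4 \cdot 6 \cdot 0 = \left(-41 + 129\right) 4 \cdot 0 = 88 \cdot 0 = 0$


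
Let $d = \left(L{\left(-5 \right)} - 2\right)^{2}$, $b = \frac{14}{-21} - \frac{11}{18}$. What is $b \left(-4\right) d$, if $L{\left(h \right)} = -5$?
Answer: $\frac{2254}{9} \approx 250.44$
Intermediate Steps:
$b = - \frac{23}{18}$ ($b = 14 \left(- \frac{1}{21}\right) - \frac{11}{18} = - \frac{2}{3} - \frac{11}{18} = - \frac{23}{18} \approx -1.2778$)
$d = 49$ ($d = \left(-5 - 2\right)^{2} = \left(-7\right)^{2} = 49$)
$b \left(-4\right) d = \left(- \frac{23}{18}\right) \left(-4\right) 49 = \frac{46}{9} \cdot 49 = \frac{2254}{9}$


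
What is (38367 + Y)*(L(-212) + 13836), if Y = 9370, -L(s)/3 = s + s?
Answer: 721210596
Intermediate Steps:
L(s) = -6*s (L(s) = -3*(s + s) = -6*s)
(38367 + Y)*(L(-212) + 13836) = (38367 + 9370)*(-6*(-212) + 13836) = 47737*(1272 + 13836) = 47737*15108 = 721210596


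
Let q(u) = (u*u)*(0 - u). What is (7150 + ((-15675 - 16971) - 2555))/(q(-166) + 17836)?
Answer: -28051/4592132 ≈ -0.0061085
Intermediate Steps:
q(u) = -u³ (q(u) = u²*(-u) = -u³)
(7150 + ((-15675 - 16971) - 2555))/(q(-166) + 17836) = (7150 + ((-15675 - 16971) - 2555))/(-1*(-166)³ + 17836) = (7150 + (-32646 - 2555))/(-1*(-4574296) + 17836) = (7150 - 35201)/(4574296 + 17836) = -28051/4592132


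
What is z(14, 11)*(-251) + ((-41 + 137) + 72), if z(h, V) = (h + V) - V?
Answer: -3346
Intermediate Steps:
z(h, V) = h (z(h, V) = (V + h) - V = h)
z(14, 11)*(-251) + ((-41 + 137) + 72) = 14*(-251) + ((-41 + 137) + 72) = -3514 + (96 + 72) = -3514 + 168 = -3346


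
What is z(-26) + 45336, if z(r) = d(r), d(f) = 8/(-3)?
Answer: 136000/3 ≈ 45333.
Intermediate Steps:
d(f) = -8/3 (d(f) = 8*(-⅓) = -8/3)
z(r) = -8/3
z(-26) + 45336 = -8/3 + 45336 = 136000/3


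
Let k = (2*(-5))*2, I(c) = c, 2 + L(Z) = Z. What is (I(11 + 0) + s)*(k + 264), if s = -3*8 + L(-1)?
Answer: -3904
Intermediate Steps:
L(Z) = -2 + Z
k = -20 (k = -10*2 = -20)
s = -27 (s = -3*8 + (-2 - 1) = -24 - 3 = -27)
(I(11 + 0) + s)*(k + 264) = ((11 + 0) - 27)*(-20 + 264) = (11 - 27)*244 = -16*244 = -3904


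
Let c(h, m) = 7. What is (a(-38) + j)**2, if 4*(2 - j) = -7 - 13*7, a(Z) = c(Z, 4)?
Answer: 4489/4 ≈ 1122.3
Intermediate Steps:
a(Z) = 7
j = 53/2 (j = 2 - (-7 - 13*7)/4 = 2 - (-7 - 91)/4 = 2 - 1/4*(-98) = 2 + 49/2 = 53/2 ≈ 26.500)
(a(-38) + j)**2 = (7 + 53/2)**2 = (67/2)**2 = 4489/4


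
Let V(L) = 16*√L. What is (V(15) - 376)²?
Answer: 145216 - 12032*√15 ≈ 98616.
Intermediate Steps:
(V(15) - 376)² = (16*√15 - 376)² = (-376 + 16*√15)²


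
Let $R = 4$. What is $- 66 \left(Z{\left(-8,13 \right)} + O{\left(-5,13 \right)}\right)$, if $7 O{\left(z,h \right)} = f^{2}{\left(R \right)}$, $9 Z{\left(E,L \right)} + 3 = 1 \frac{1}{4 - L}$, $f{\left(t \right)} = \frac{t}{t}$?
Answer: $\frac{2530}{189} \approx 13.386$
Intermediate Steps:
$f{\left(t \right)} = 1$
$Z{\left(E,L \right)} = - \frac{1}{3} + \frac{1}{9 \left(4 - L\right)}$ ($Z{\left(E,L \right)} = - \frac{1}{3} + \frac{1 \frac{1}{4 - L}}{9} = - \frac{1}{3} + \frac{1}{9 \left(4 - L\right)}$)
$O{\left(z,h \right)} = \frac{1}{7}$ ($O{\left(z,h \right)} = \frac{1^{2}}{7} = \frac{1}{7} \cdot 1 = \frac{1}{7}$)
$- 66 \left(Z{\left(-8,13 \right)} + O{\left(-5,13 \right)}\right) = - 66 \left(\frac{11 - 39}{9 \left(-4 + 13\right)} + \frac{1}{7}\right) = - 66 \left(\frac{11 - 39}{9 \cdot 9} + \frac{1}{7}\right) = - 66 \left(\frac{1}{9} \cdot \frac{1}{9} \left(-28\right) + \frac{1}{7}\right) = - 66 \left(- \frac{28}{81} + \frac{1}{7}\right) = \left(-66\right) \left(- \frac{115}{567}\right) = \frac{2530}{189}$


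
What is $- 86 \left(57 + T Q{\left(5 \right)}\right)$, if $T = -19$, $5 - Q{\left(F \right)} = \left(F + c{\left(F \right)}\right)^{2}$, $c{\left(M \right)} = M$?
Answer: $-160132$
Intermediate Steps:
$Q{\left(F \right)} = 5 - 4 F^{2}$ ($Q{\left(F \right)} = 5 - \left(F + F\right)^{2} = 5 - \left(2 F\right)^{2} = 5 - 4 F^{2}$)
$- 86 \left(57 + T Q{\left(5 \right)}\right) = - 86 \left(57 - 19 \left(5 - 4 \cdot 5^{2}\right)\right) = - 86 \left(57 - 19 \left(5 - 100\right)\right) = - 86 \left(57 - -1805\right) = - 86 \left(57 + 1805\right) = \left(-86\right) 1862 = -160132$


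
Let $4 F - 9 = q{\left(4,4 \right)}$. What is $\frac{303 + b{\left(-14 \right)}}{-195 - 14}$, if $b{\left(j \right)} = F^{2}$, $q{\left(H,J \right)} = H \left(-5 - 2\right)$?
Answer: $- \frac{5209}{3344} \approx -1.5577$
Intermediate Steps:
$q{\left(H,J \right)} = - 7 H$ ($q{\left(H,J \right)} = H \left(-7\right) = - 7 H$)
$F = - \frac{19}{4}$ ($F = \frac{9}{4} + \frac{\left(-7\right) 4}{4} = \frac{9}{4} + \frac{1}{4} \left(-28\right) = \frac{9}{4} - 7 = - \frac{19}{4} \approx -4.75$)
$b{\left(j \right)} = \frac{361}{16}$ ($b{\left(j \right)} = \left(- \frac{19}{4}\right)^{2} = \frac{361}{16}$)
$\frac{303 + b{\left(-14 \right)}}{-195 - 14} = \frac{303 + \frac{361}{16}}{-195 - 14} = \frac{5209}{16 \left(-209\right)} = \frac{5209}{16} \left(- \frac{1}{209}\right) = - \frac{5209}{3344}$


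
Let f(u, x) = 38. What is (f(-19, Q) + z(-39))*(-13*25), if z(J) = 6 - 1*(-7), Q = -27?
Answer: -16575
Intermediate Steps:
z(J) = 13 (z(J) = 6 + 7 = 13)
(f(-19, Q) + z(-39))*(-13*25) = (38 + 13)*(-13*25) = 51*(-325) = -16575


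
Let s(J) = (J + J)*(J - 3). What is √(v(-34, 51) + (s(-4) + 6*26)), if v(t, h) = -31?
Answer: √181 ≈ 13.454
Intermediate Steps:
s(J) = 2*J*(-3 + J) (s(J) = (2*J)*(-3 + J) = 2*J*(-3 + J))
√(v(-34, 51) + (s(-4) + 6*26)) = √(-31 + (2*(-4)*(-3 - 4) + 6*26)) = √(-31 + (2*(-4)*(-7) + 156)) = √(-31 + (56 + 156)) = √(-31 + 212) = √181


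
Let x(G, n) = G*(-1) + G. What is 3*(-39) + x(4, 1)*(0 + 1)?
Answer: -117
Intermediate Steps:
x(G, n) = 0 (x(G, n) = -G + G = 0)
3*(-39) + x(4, 1)*(0 + 1) = 3*(-39) + 0*(0 + 1) = -117 + 0*1 = -117 + 0 = -117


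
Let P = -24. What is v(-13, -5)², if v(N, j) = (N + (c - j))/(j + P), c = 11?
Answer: 9/841 ≈ 0.010702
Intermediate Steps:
v(N, j) = (11 + N - j)/(-24 + j) (v(N, j) = (N + (11 - j))/(j - 24) = (11 + N - j)/(-24 + j))
v(-13, -5)² = ((11 - 13 - 1*(-5))/(-24 - 5))² = ((11 - 13 + 5)/(-29))² = (-1/29*3)² = (-3/29)² = 9/841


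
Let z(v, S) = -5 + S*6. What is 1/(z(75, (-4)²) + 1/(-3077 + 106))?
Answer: 2971/270360 ≈ 0.010989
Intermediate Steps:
z(v, S) = -5 + 6*S
1/(z(75, (-4)²) + 1/(-3077 + 106)) = 1/((-5 + 6*(-4)²) + 1/(-3077 + 106)) = 1/((-5 + 6*16) + 1/(-2971)) = 1/((-5 + 96) - 1/2971) = 1/(91 - 1/2971) = 1/(270360/2971) = 2971/270360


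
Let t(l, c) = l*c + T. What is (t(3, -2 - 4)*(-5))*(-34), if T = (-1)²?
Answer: -2890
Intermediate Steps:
T = 1
t(l, c) = 1 + c*l (t(l, c) = l*c + 1 = c*l + 1 = 1 + c*l)
(t(3, -2 - 4)*(-5))*(-34) = ((1 + (-2 - 4)*3)*(-5))*(-34) = ((1 - 6*3)*(-5))*(-34) = ((1 - 18)*(-5))*(-34) = -17*(-5)*(-34) = 85*(-34) = -2890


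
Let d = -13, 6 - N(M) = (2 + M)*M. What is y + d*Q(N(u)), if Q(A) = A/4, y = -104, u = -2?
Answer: -247/2 ≈ -123.50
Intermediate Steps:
N(M) = 6 - M*(2 + M) (N(M) = 6 - (2 + M)*M = 6 - M*(2 + M))
Q(A) = A/4 (Q(A) = A*(¼) = A/4)
y + d*Q(N(u)) = -104 - 13*(6 - 1*(-2)² - 2*(-2))/4 = -104 - 13*(6 - 1*4 + 4)/4 = -104 - 13*(6 - 4 + 4)/4 = -104 - 13*6/4 = -104 - 13*3/2 = -104 - 39/2 = -247/2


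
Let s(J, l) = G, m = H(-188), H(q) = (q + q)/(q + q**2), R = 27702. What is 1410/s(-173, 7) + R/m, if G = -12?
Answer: -5180509/2 ≈ -2.5903e+6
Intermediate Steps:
H(q) = 2*q/(q + q**2) (H(q) = (2*q)/(q + q**2) = 2*q/(q + q**2))
m = -2/187 (m = 2/(1 - 188) = 2/(-187) = 2*(-1/187) = -2/187 ≈ -0.010695)
s(J, l) = -12
1410/s(-173, 7) + R/m = 1410/(-12) + 27702/(-2/187) = 1410*(-1/12) + 27702*(-187/2) = -235/2 - 2590137 = -5180509/2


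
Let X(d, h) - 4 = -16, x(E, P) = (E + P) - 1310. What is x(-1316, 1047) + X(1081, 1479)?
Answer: -1591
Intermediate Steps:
x(E, P) = -1310 + E + P
X(d, h) = -12 (X(d, h) = 4 - 16 = -12)
x(-1316, 1047) + X(1081, 1479) = (-1310 - 1316 + 1047) - 12 = -1579 - 12 = -1591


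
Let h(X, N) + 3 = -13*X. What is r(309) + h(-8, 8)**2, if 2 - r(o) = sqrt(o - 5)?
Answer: 10203 - 4*sqrt(19) ≈ 10186.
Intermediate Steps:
h(X, N) = -3 - 13*X
r(o) = 2 - sqrt(-5 + o) (r(o) = 2 - sqrt(o - 5) = 2 - sqrt(-5 + o))
r(309) + h(-8, 8)**2 = (2 - sqrt(-5 + 309)) + (-3 - 13*(-8))**2 = (2 - sqrt(304)) + (-3 + 104)**2 = (2 - 4*sqrt(19)) + 101**2 = (2 - 4*sqrt(19)) + 10201 = 10203 - 4*sqrt(19)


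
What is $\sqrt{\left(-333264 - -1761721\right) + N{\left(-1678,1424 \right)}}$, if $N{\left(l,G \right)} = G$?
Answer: $\sqrt{1429881} \approx 1195.8$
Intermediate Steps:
$\sqrt{\left(-333264 - -1761721\right) + N{\left(-1678,1424 \right)}} = \sqrt{\left(-333264 - -1761721\right) + 1424} = \sqrt{\left(-333264 + 1761721\right) + 1424} = \sqrt{1428457 + 1424} = \sqrt{1429881}$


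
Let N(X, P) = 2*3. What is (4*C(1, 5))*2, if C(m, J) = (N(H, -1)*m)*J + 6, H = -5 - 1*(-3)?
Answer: 288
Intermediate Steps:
H = -2 (H = -5 + 3 = -2)
N(X, P) = 6
C(m, J) = 6 + 6*J*m (C(m, J) = (6*m)*J + 6 = 6*J*m + 6 = 6 + 6*J*m)
(4*C(1, 5))*2 = (4*(6 + 6*5*1))*2 = (4*(6 + 30))*2 = (4*36)*2 = 144*2 = 288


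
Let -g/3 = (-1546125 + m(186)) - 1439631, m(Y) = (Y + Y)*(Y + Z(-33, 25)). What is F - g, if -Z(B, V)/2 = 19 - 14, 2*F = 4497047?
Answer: -13024657/2 ≈ -6.5123e+6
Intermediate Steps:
F = 4497047/2 (F = (1/2)*4497047 = 4497047/2 ≈ 2.2485e+6)
Z(B, V) = -10 (Z(B, V) = -2*(19 - 14) = -2*5 = -10)
m(Y) = 2*Y*(-10 + Y) (m(Y) = (Y + Y)*(Y - 10) = (2*Y)*(-10 + Y) = 2*Y*(-10 + Y))
g = 8760852 (g = -3*((-1546125 + 2*186*(-10 + 186)) - 1439631) = -3*((-1546125 + 2*186*176) - 1439631) = -3*((-1546125 + 65472) - 1439631) = -3*(-1480653 - 1439631) = -3*(-2920284) = 8760852)
F - g = 4497047/2 - 1*8760852 = 4497047/2 - 8760852 = -13024657/2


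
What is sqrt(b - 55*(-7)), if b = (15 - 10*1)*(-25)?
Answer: 2*sqrt(65) ≈ 16.125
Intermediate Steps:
b = -125 (b = (15 - 10)*(-25) = 5*(-25) = -125)
sqrt(b - 55*(-7)) = sqrt(-125 - 55*(-7)) = sqrt(-125 + 385) = sqrt(260) = 2*sqrt(65)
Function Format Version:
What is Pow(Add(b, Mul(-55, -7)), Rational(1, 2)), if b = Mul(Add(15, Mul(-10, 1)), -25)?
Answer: Mul(2, Pow(65, Rational(1, 2))) ≈ 16.125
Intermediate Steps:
b = -125 (b = Mul(Add(15, -10), -25) = Mul(5, -25) = -125)
Pow(Add(b, Mul(-55, -7)), Rational(1, 2)) = Pow(Add(-125, Mul(-55, -7)), Rational(1, 2)) = Pow(Add(-125, 385), Rational(1, 2)) = Pow(260, Rational(1, 2)) = Mul(2, Pow(65, Rational(1, 2)))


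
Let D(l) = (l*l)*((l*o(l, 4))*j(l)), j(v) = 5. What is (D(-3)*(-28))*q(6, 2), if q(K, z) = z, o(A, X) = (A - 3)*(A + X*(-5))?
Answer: 1043280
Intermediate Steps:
o(A, X) = (-3 + A)*(A - 5*X)
D(l) = 5*l³*(60 + l² - 23*l) (D(l) = (l*l)*((l*(l² - 3*l + 15*4 - 5*l*4))*5) = l²*((l*(l² - 3*l + 60 - 20*l))*5) = l²*((l*(60 + l² - 23*l))*5) = l²*(5*l*(60 + l² - 23*l)) = 5*l³*(60 + l² - 23*l))
(D(-3)*(-28))*q(6, 2) = ((5*(-3)³*(60 + (-3)² - 23*(-3)))*(-28))*2 = ((5*(-27)*(60 + 9 + 69))*(-28))*2 = ((5*(-27)*138)*(-28))*2 = -18630*(-28)*2 = 521640*2 = 1043280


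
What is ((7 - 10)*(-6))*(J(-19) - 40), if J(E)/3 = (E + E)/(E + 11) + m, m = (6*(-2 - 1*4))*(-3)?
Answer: 10737/2 ≈ 5368.5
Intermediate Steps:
m = 108 (m = (6*(-2 - 4))*(-3) = (6*(-6))*(-3) = -36*(-3) = 108)
J(E) = 324 + 6*E/(11 + E) (J(E) = 3*((E + E)/(E + 11) + 108) = 3*((2*E)/(11 + E) + 108) = 3*(2*E/(11 + E) + 108) = 3*(108 + 2*E/(11 + E)) = 324 + 6*E/(11 + E))
((7 - 10)*(-6))*(J(-19) - 40) = ((7 - 10)*(-6))*(66*(54 + 5*(-19))/(11 - 19) - 40) = (-3*(-6))*(66*(54 - 95)/(-8) - 40) = 18*(66*(-1/8)*(-41) - 40) = 18*(1353/4 - 40) = 18*(1193/4) = 10737/2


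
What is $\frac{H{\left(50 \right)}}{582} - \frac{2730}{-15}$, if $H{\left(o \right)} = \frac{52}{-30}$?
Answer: $\frac{794417}{4365} \approx 182.0$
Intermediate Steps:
$H{\left(o \right)} = - \frac{26}{15}$ ($H{\left(o \right)} = 52 \left(- \frac{1}{30}\right) = - \frac{26}{15}$)
$\frac{H{\left(50 \right)}}{582} - \frac{2730}{-15} = - \frac{26}{15 \cdot 582} - \frac{2730}{-15} = \left(- \frac{26}{15}\right) \frac{1}{582} - -182 = - \frac{13}{4365} + 182 = \frac{794417}{4365}$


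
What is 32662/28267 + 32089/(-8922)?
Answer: -615649399/252198174 ≈ -2.4411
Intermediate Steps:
32662/28267 + 32089/(-8922) = 32662*(1/28267) + 32089*(-1/8922) = 32662/28267 - 32089/8922 = -615649399/252198174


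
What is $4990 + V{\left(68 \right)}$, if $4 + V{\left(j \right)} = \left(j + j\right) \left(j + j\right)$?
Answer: $23482$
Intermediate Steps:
$V{\left(j \right)} = -4 + 4 j^{2}$ ($V{\left(j \right)} = -4 + \left(j + j\right) \left(j + j\right) = -4 + 2 j 2 j = -4 + 4 j^{2}$)
$4990 + V{\left(68 \right)} = 4990 - \left(4 - 4 \cdot 68^{2}\right) = 4990 + \left(-4 + 4 \cdot 4624\right) = 4990 + \left(-4 + 18496\right) = 4990 + 18492 = 23482$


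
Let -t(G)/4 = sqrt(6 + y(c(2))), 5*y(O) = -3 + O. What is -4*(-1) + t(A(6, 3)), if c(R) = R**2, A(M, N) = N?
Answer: 4 - 4*sqrt(155)/5 ≈ -5.9599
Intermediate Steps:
y(O) = -3/5 + O/5 (y(O) = (-3 + O)/5 = -3/5 + O/5)
t(G) = -4*sqrt(155)/5 (t(G) = -4*sqrt(6 + (-3/5 + (1/5)*2**2)) = -4*sqrt(6 + (-3/5 + (1/5)*4)) = -4*sqrt(6 + (-3/5 + 4/5)) = -4*sqrt(6 + 1/5) = -4*sqrt(155)/5)
-4*(-1) + t(A(6, 3)) = -4*(-1) - 4*sqrt(155)/5 = 4 - 4*sqrt(155)/5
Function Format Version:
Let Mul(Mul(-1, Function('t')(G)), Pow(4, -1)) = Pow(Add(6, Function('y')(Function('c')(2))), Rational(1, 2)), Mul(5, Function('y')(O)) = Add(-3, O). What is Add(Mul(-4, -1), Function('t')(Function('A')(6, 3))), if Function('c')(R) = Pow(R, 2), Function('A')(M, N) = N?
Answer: Add(4, Mul(Rational(-4, 5), Pow(155, Rational(1, 2)))) ≈ -5.9599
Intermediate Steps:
Function('y')(O) = Add(Rational(-3, 5), Mul(Rational(1, 5), O)) (Function('y')(O) = Mul(Rational(1, 5), Add(-3, O)) = Add(Rational(-3, 5), Mul(Rational(1, 5), O)))
Function('t')(G) = Mul(Rational(-4, 5), Pow(155, Rational(1, 2))) (Function('t')(G) = Mul(-4, Pow(Add(6, Add(Rational(-3, 5), Mul(Rational(1, 5), Pow(2, 2)))), Rational(1, 2))) = Mul(-4, Pow(Add(6, Add(Rational(-3, 5), Mul(Rational(1, 5), 4))), Rational(1, 2))) = Mul(-4, Pow(Add(6, Add(Rational(-3, 5), Rational(4, 5))), Rational(1, 2))) = Mul(-4, Pow(Add(6, Rational(1, 5)), Rational(1, 2))) = Mul(-4, Pow(Rational(31, 5), Rational(1, 2))) = Mul(-4, Mul(Rational(1, 5), Pow(155, Rational(1, 2)))) = Mul(Rational(-4, 5), Pow(155, Rational(1, 2))))
Add(Mul(-4, -1), Function('t')(Function('A')(6, 3))) = Add(Mul(-4, -1), Mul(Rational(-4, 5), Pow(155, Rational(1, 2)))) = Add(4, Mul(Rational(-4, 5), Pow(155, Rational(1, 2))))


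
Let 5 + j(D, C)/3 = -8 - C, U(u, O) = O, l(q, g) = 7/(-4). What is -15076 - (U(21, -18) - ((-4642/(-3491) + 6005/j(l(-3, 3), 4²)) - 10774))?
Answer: -7866177145/303717 ≈ -25900.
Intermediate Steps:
l(q, g) = -7/4 (l(q, g) = 7*(-¼) = -7/4)
j(D, C) = -39 - 3*C (j(D, C) = -15 + 3*(-8 - C) = -15 + (-24 - 3*C) = -39 - 3*C)
-15076 - (U(21, -18) - ((-4642/(-3491) + 6005/j(l(-3, 3), 4²)) - 10774)) = -15076 - (-18 - ((-4642/(-3491) + 6005/(-39 - 3*4²)) - 10774)) = -15076 - (-18 - ((-4642*(-1/3491) + 6005/(-39 - 3*16)) - 10774)) = -15076 - (-18 - ((4642/3491 + 6005/(-39 - 48)) - 10774)) = -15076 - (-18 - ((4642/3491 + 6005/(-87)) - 10774)) = -15076 - (-18 - ((4642/3491 + 6005*(-1/87)) - 10774)) = -15076 - (-18 - ((4642/3491 - 6005/87) - 10774)) = -15076 - (-18 - (-20559601/303717 - 10774)) = -15076 - (-18 - 1*(-3292806559/303717)) = -15076 - (-18 + 3292806559/303717) = -15076 - 1*3287339653/303717 = -15076 - 3287339653/303717 = -7866177145/303717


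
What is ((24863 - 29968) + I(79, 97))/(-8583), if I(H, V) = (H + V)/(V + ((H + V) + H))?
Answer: 3403/5722 ≈ 0.59472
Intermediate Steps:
I(H, V) = (H + V)/(2*H + 2*V) (I(H, V) = (H + V)/(V + (V + 2*H)) = (H + V)/(2*H + 2*V))
((24863 - 29968) + I(79, 97))/(-8583) = ((24863 - 29968) + ½)/(-8583) = (-5105 + ½)*(-1/8583) = -10209/2*(-1/8583) = 3403/5722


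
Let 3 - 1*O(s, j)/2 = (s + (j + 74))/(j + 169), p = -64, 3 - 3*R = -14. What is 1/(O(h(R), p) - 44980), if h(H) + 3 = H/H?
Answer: -105/4722286 ≈ -2.2235e-5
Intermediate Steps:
R = 17/3 (R = 1 - ⅓*(-14) = 1 + 14/3 = 17/3 ≈ 5.6667)
h(H) = -2 (h(H) = -3 + H/H = -3 + 1 = -2)
O(s, j) = 6 - 2*(74 + j + s)/(169 + j) (O(s, j) = 6 - 2*(s + (j + 74))/(j + 169) = 6 - 2*(s + (74 + j))/(169 + j) = 6 - 2*(74 + j + s)/(169 + j))
1/(O(h(R), p) - 44980) = 1/(2*(433 - 1*(-2) + 2*(-64))/(169 - 64) - 44980) = 1/(2*(433 + 2 - 128)/105 - 44980) = 1/(2*(1/105)*307 - 44980) = 1/(614/105 - 44980) = 1/(-4722286/105) = -105/4722286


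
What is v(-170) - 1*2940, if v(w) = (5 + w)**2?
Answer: 24285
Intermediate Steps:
v(-170) - 1*2940 = (5 - 170)**2 - 1*2940 = (-165)**2 - 2940 = 27225 - 2940 = 24285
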